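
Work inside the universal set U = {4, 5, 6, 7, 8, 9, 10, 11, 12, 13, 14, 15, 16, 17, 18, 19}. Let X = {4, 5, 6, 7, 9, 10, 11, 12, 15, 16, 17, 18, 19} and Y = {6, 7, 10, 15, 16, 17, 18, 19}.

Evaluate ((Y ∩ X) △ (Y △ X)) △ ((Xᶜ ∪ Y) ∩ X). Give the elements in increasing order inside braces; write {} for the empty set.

{4, 5, 9, 11, 12}

Y ∩ X = {6, 7, 10, 15, 16, 17, 18, 19}
Y △ X = {4, 5, 9, 11, 12}
(Y ∩ X) △ (Y △ X) = {4, 5, 6, 7, 9, 10, 11, 12, 15, 16, 17, 18, 19}
Xᶜ = {8, 13, 14}
Xᶜ ∪ Y = {6, 7, 8, 10, 13, 14, 15, 16, 17, 18, 19}
(Xᶜ ∪ Y) ∩ X = {6, 7, 10, 15, 16, 17, 18, 19}
((Y ∩ X) △ (Y △ X)) △ ((Xᶜ ∪ Y) ∩ X) = {4, 5, 9, 11, 12}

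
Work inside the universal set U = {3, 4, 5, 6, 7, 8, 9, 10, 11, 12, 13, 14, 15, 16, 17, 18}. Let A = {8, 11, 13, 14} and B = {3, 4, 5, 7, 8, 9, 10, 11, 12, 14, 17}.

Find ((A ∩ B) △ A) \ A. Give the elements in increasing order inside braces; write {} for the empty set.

{}

A ∩ B = {8, 11, 14}
(A ∩ B) △ A = {13}
((A ∩ B) △ A) \ A = {}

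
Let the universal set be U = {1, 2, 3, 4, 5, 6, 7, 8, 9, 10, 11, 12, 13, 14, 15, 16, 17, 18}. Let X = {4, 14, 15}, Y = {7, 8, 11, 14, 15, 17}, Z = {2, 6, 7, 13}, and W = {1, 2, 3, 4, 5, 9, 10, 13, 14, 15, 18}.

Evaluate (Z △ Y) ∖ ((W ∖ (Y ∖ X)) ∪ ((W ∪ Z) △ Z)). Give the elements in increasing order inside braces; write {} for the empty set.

Z △ Y = {2, 6, 8, 11, 13, 14, 15, 17}
Y ∖ X = {7, 8, 11, 17}
W ∖ (Y ∖ X) = {1, 2, 3, 4, 5, 9, 10, 13, 14, 15, 18}
W ∪ Z = {1, 2, 3, 4, 5, 6, 7, 9, 10, 13, 14, 15, 18}
(W ∪ Z) △ Z = {1, 3, 4, 5, 9, 10, 14, 15, 18}
(W ∖ (Y ∖ X)) ∪ ((W ∪ Z) △ Z) = {1, 2, 3, 4, 5, 9, 10, 13, 14, 15, 18}
(Z △ Y) ∖ ((W ∖ (Y ∖ X)) ∪ ((W ∪ Z) △ Z)) = {6, 8, 11, 17}

{6, 8, 11, 17}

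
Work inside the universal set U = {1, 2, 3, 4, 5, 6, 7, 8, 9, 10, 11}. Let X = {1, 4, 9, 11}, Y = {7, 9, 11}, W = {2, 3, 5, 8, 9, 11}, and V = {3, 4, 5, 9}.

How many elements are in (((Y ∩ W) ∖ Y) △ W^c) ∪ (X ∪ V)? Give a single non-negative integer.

9

Y ∩ W = {9, 11}
(Y ∩ W) ∖ Y = {}
W^c = {1, 4, 6, 7, 10}
((Y ∩ W) ∖ Y) △ W^c = {1, 4, 6, 7, 10}
X ∪ V = {1, 3, 4, 5, 9, 11}
(((Y ∩ W) ∖ Y) △ W^c) ∪ (X ∪ V) = {1, 3, 4, 5, 6, 7, 9, 10, 11}
|(((Y ∩ W) ∖ Y) △ W^c) ∪ (X ∪ V)| = 9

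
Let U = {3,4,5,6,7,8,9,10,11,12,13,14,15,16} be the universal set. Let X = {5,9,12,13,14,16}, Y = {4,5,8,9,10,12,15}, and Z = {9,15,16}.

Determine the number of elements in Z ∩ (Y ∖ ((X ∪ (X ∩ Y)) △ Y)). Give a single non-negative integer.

1

X ∩ Y = {5,9,12}
X ∪ (X ∩ Y) = {5,9,12,13,14,16}
(X ∪ (X ∩ Y)) △ Y = {4,8,10,13,14,15,16}
Y ∖ ((X ∪ (X ∩ Y)) △ Y) = {5,9,12}
Z ∩ (Y ∖ ((X ∪ (X ∩ Y)) △ Y)) = {9}
|Z ∩ (Y ∖ ((X ∪ (X ∩ Y)) △ Y))| = 1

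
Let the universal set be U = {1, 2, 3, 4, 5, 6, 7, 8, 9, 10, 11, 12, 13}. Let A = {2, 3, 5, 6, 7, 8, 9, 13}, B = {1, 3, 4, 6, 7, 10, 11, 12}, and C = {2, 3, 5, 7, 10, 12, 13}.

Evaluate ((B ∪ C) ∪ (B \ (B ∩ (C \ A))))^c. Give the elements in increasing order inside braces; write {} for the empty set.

B ∪ C = {1, 2, 3, 4, 5, 6, 7, 10, 11, 12, 13}
C \ A = {10, 12}
B ∩ (C \ A) = {10, 12}
B \ (B ∩ (C \ A)) = {1, 3, 4, 6, 7, 11}
(B ∪ C) ∪ (B \ (B ∩ (C \ A))) = {1, 2, 3, 4, 5, 6, 7, 10, 11, 12, 13}
((B ∪ C) ∪ (B \ (B ∩ (C \ A))))^c = {8, 9}

{8, 9}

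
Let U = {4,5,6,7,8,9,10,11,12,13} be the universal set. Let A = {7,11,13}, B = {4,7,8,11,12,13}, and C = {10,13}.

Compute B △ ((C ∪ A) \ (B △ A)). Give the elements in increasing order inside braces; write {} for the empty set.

C ∪ A = {7,10,11,13}
B △ A = {4,8,12}
(C ∪ A) \ (B △ A) = {7,10,11,13}
B △ ((C ∪ A) \ (B △ A)) = {4,8,10,12}

{4,8,10,12}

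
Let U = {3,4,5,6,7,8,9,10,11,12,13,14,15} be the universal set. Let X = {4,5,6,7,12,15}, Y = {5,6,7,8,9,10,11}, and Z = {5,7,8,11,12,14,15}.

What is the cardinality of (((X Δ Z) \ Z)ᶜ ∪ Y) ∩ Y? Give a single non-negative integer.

X Δ Z = {4,6,8,11,14}
(X Δ Z) \ Z = {4,6}
((X Δ Z) \ Z)ᶜ = {3,5,7,8,9,10,11,12,13,14,15}
((X Δ Z) \ Z)ᶜ ∪ Y = {3,5,6,7,8,9,10,11,12,13,14,15}
(((X Δ Z) \ Z)ᶜ ∪ Y) ∩ Y = {5,6,7,8,9,10,11}
|(((X Δ Z) \ Z)ᶜ ∪ Y) ∩ Y| = 7

7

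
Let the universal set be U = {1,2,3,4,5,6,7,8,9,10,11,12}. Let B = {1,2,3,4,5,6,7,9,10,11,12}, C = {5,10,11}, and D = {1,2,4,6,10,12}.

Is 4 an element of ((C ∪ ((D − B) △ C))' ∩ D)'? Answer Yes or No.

4 ∈ D and 4 ∈ B, so 4 ∉ D − B
4 ∉ (D − B) and 4 ∉ C, so 4 ∉ (D − B) △ C
4 ∉ C and 4 ∉ ((D − B) △ C), so 4 ∉ C ∪ ((D − B) △ C)
4 ∈ (C ∪ ((D − B) △ C))' since 4 ∉ (C ∪ ((D − B) △ C))
4 ∈ (C ∪ ((D − B) △ C))' and 4 ∈ D, so 4 ∈ (C ∪ ((D − B) △ C))' ∩ D
4 ∉ ((C ∪ ((D − B) △ C))' ∩ D)' since 4 ∈ ((C ∪ ((D − B) △ C))' ∩ D)

No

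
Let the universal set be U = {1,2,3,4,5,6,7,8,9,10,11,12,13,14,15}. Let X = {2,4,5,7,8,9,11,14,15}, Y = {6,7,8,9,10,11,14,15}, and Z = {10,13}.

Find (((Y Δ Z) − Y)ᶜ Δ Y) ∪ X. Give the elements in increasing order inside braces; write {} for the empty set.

{1,2,3,4,5,7,8,9,11,12,14,15}

Y Δ Z = {6,7,8,9,11,13,14,15}
(Y Δ Z) − Y = {13}
((Y Δ Z) − Y)ᶜ = {1,2,3,4,5,6,7,8,9,10,11,12,14,15}
((Y Δ Z) − Y)ᶜ Δ Y = {1,2,3,4,5,12}
(((Y Δ Z) − Y)ᶜ Δ Y) ∪ X = {1,2,3,4,5,7,8,9,11,12,14,15}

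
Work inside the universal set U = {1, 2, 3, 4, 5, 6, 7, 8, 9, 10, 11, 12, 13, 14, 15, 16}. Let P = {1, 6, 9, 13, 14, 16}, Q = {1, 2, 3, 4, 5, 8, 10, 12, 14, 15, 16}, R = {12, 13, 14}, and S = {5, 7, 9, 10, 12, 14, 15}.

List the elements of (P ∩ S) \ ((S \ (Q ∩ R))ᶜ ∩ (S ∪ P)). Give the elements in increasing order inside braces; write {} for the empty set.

{9}

P ∩ S = {9, 14}
Q ∩ R = {12, 14}
S \ (Q ∩ R) = {5, 7, 9, 10, 15}
(S \ (Q ∩ R))ᶜ = {1, 2, 3, 4, 6, 8, 11, 12, 13, 14, 16}
S ∪ P = {1, 5, 6, 7, 9, 10, 12, 13, 14, 15, 16}
(S \ (Q ∩ R))ᶜ ∩ (S ∪ P) = {1, 6, 12, 13, 14, 16}
(P ∩ S) \ ((S \ (Q ∩ R))ᶜ ∩ (S ∪ P)) = {9}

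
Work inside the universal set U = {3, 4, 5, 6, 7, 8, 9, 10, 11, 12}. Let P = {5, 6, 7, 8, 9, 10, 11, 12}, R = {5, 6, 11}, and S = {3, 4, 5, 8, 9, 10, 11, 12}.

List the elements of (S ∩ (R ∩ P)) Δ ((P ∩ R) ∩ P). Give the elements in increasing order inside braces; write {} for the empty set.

{6}

R ∩ P = {5, 6, 11}
S ∩ (R ∩ P) = {5, 11}
P ∩ R = {5, 6, 11}
(P ∩ R) ∩ P = {5, 6, 11}
(S ∩ (R ∩ P)) Δ ((P ∩ R) ∩ P) = {6}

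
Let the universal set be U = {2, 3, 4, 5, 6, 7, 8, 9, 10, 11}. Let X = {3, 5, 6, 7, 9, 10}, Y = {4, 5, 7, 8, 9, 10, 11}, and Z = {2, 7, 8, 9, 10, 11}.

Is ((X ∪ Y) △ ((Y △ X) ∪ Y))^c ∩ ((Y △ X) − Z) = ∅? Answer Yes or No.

No

X ∪ Y = {3, 4, 5, 6, 7, 8, 9, 10, 11}
Y △ X = {3, 4, 6, 8, 11}
(Y △ X) ∪ Y = {3, 4, 5, 6, 7, 8, 9, 10, 11}
(X ∪ Y) △ ((Y △ X) ∪ Y) = {}
((X ∪ Y) △ ((Y △ X) ∪ Y))^c = {2, 3, 4, 5, 6, 7, 8, 9, 10, 11}
(Y △ X) − Z = {3, 4, 6}
3 lies in both, so they are not disjoint.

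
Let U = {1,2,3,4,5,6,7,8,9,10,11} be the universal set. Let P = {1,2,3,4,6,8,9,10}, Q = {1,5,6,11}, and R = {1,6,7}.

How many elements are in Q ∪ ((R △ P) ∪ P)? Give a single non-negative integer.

11

R △ P = {2,3,4,7,8,9,10}
(R △ P) ∪ P = {1,2,3,4,6,7,8,9,10}
Q ∪ ((R △ P) ∪ P) = {1,2,3,4,5,6,7,8,9,10,11}
|Q ∪ ((R △ P) ∪ P)| = 11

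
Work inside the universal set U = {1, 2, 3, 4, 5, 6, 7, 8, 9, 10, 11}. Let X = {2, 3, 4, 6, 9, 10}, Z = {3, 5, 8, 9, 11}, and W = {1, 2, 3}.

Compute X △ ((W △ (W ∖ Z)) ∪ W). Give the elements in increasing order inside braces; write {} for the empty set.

W ∖ Z = {1, 2}
W △ (W ∖ Z) = {3}
(W △ (W ∖ Z)) ∪ W = {1, 2, 3}
X △ ((W △ (W ∖ Z)) ∪ W) = {1, 4, 6, 9, 10}

{1, 4, 6, 9, 10}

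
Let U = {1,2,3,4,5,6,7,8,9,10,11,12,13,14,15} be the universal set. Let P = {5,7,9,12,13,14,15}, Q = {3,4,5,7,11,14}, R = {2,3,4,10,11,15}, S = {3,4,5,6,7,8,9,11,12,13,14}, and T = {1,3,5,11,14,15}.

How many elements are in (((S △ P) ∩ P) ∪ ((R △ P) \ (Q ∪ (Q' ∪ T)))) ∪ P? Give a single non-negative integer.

7

S △ P = {3,4,6,8,11,15}
(S △ P) ∩ P = {15}
R △ P = {2,3,4,5,7,9,10,11,12,13,14}
Q' = {1,2,6,8,9,10,12,13,15}
Q' ∪ T = {1,2,3,5,6,8,9,10,11,12,13,14,15}
Q ∪ (Q' ∪ T) = {1,2,3,4,5,6,7,8,9,10,11,12,13,14,15}
(R △ P) \ (Q ∪ (Q' ∪ T)) = {}
((S △ P) ∩ P) ∪ ((R △ P) \ (Q ∪ (Q' ∪ T))) = {15}
(((S △ P) ∩ P) ∪ ((R △ P) \ (Q ∪ (Q' ∪ T)))) ∪ P = {5,7,9,12,13,14,15}
|(((S △ P) ∩ P) ∪ ((R △ P) \ (Q ∪ (Q' ∪ T)))) ∪ P| = 7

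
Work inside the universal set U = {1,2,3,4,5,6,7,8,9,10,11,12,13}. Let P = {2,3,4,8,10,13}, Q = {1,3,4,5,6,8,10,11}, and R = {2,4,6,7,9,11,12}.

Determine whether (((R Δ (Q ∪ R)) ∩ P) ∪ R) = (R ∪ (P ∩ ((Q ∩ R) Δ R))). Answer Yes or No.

Q ∪ R = {1,2,3,4,5,6,7,8,9,10,11,12}
R Δ (Q ∪ R) = {1,3,5,8,10}
(R Δ (Q ∪ R)) ∩ P = {3,8,10}
((R Δ (Q ∪ R)) ∩ P) ∪ R = {2,3,4,6,7,8,9,10,11,12}
Q ∩ R = {4,6,11}
(Q ∩ R) Δ R = {2,7,9,12}
P ∩ ((Q ∩ R) Δ R) = {2}
R ∪ (P ∩ ((Q ∩ R) Δ R)) = {2,4,6,7,9,11,12}
3 ∈ ((R Δ (Q ∪ R)) ∩ P) ∪ R but 3 ∉ R ∪ (P ∩ ((Q ∩ R) Δ R)), so they differ.

No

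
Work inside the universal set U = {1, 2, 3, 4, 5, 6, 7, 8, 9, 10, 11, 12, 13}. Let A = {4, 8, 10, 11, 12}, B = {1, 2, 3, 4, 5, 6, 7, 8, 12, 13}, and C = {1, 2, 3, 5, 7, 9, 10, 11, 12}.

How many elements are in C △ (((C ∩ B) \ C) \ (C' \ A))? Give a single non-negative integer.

9

C ∩ B = {1, 2, 3, 5, 7, 12}
(C ∩ B) \ C = {}
C' = {4, 6, 8, 13}
C' \ A = {6, 13}
((C ∩ B) \ C) \ (C' \ A) = {}
C △ (((C ∩ B) \ C) \ (C' \ A)) = {1, 2, 3, 5, 7, 9, 10, 11, 12}
|C △ (((C ∩ B) \ C) \ (C' \ A))| = 9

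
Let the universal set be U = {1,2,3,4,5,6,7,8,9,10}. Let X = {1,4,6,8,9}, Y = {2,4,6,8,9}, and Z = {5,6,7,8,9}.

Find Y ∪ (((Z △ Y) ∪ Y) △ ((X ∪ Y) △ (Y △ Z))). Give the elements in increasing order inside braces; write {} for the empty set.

Z △ Y = {2,4,5,7}
(Z △ Y) ∪ Y = {2,4,5,6,7,8,9}
X ∪ Y = {1,2,4,6,8,9}
Y △ Z = {2,4,5,7}
(X ∪ Y) △ (Y △ Z) = {1,5,6,7,8,9}
((Z △ Y) ∪ Y) △ ((X ∪ Y) △ (Y △ Z)) = {1,2,4}
Y ∪ (((Z △ Y) ∪ Y) △ ((X ∪ Y) △ (Y △ Z))) = {1,2,4,6,8,9}

{1,2,4,6,8,9}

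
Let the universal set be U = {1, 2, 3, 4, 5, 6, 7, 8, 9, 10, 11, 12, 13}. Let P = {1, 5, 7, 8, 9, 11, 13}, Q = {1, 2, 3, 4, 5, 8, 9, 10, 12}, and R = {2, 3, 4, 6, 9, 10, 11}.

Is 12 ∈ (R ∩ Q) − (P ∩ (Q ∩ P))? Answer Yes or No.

No

12 ∉ R and 12 ∈ Q, so 12 ∉ R ∩ Q
12 ∈ Q and 12 ∉ P, so 12 ∉ Q ∩ P
12 ∉ P and 12 ∉ (Q ∩ P), so 12 ∉ P ∩ (Q ∩ P)
12 ∉ (R ∩ Q) and 12 ∉ (P ∩ (Q ∩ P)), so 12 ∉ (R ∩ Q) − (P ∩ (Q ∩ P))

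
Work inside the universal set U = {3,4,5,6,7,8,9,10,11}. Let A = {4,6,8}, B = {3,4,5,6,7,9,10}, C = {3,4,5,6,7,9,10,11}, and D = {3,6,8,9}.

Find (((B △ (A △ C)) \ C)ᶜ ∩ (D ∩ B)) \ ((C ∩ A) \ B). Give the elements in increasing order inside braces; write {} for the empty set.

A △ C = {3,5,7,8,9,10,11}
B △ (A △ C) = {4,6,8,11}
(B △ (A △ C)) \ C = {8}
((B △ (A △ C)) \ C)ᶜ = {3,4,5,6,7,9,10,11}
D ∩ B = {3,6,9}
((B △ (A △ C)) \ C)ᶜ ∩ (D ∩ B) = {3,6,9}
C ∩ A = {4,6}
(C ∩ A) \ B = {}
(((B △ (A △ C)) \ C)ᶜ ∩ (D ∩ B)) \ ((C ∩ A) \ B) = {3,6,9}

{3,6,9}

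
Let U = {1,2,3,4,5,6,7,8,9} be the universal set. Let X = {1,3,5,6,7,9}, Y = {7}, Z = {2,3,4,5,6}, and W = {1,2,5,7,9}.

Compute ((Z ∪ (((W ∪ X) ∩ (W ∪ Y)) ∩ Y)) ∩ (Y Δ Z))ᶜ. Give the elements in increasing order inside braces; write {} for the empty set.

{1,8,9}

W ∪ X = {1,2,3,5,6,7,9}
W ∪ Y = {1,2,5,7,9}
(W ∪ X) ∩ (W ∪ Y) = {1,2,5,7,9}
((W ∪ X) ∩ (W ∪ Y)) ∩ Y = {7}
Z ∪ (((W ∪ X) ∩ (W ∪ Y)) ∩ Y) = {2,3,4,5,6,7}
Y Δ Z = {2,3,4,5,6,7}
(Z ∪ (((W ∪ X) ∩ (W ∪ Y)) ∩ Y)) ∩ (Y Δ Z) = {2,3,4,5,6,7}
((Z ∪ (((W ∪ X) ∩ (W ∪ Y)) ∩ Y)) ∩ (Y Δ Z))ᶜ = {1,8,9}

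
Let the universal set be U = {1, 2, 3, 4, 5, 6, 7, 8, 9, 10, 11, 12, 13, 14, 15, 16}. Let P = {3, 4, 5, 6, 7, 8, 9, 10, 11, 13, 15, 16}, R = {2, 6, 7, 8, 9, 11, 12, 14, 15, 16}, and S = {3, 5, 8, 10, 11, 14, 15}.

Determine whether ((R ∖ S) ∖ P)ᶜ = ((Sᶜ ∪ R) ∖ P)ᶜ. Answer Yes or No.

R ∖ S = {2, 6, 7, 9, 12, 16}
(R ∖ S) ∖ P = {2, 12}
((R ∖ S) ∖ P)ᶜ = {1, 3, 4, 5, 6, 7, 8, 9, 10, 11, 13, 14, 15, 16}
Sᶜ = {1, 2, 4, 6, 7, 9, 12, 13, 16}
Sᶜ ∪ R = {1, 2, 4, 6, 7, 8, 9, 11, 12, 13, 14, 15, 16}
(Sᶜ ∪ R) ∖ P = {1, 2, 12, 14}
((Sᶜ ∪ R) ∖ P)ᶜ = {3, 4, 5, 6, 7, 8, 9, 10, 11, 13, 15, 16}
1 ∈ ((R ∖ S) ∖ P)ᶜ but 1 ∉ ((Sᶜ ∪ R) ∖ P)ᶜ, so they differ.

No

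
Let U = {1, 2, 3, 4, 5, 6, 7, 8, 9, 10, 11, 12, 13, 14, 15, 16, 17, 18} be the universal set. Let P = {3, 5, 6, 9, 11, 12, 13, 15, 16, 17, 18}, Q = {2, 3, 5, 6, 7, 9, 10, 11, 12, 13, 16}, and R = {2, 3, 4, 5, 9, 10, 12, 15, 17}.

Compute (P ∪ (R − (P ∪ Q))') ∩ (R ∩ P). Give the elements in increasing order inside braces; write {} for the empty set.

{3, 5, 9, 12, 15, 17}

P ∪ Q = {2, 3, 5, 6, 7, 9, 10, 11, 12, 13, 15, 16, 17, 18}
R − (P ∪ Q) = {4}
(R − (P ∪ Q))' = {1, 2, 3, 5, 6, 7, 8, 9, 10, 11, 12, 13, 14, 15, 16, 17, 18}
P ∪ (R − (P ∪ Q))' = {1, 2, 3, 5, 6, 7, 8, 9, 10, 11, 12, 13, 14, 15, 16, 17, 18}
R ∩ P = {3, 5, 9, 12, 15, 17}
(P ∪ (R − (P ∪ Q))') ∩ (R ∩ P) = {3, 5, 9, 12, 15, 17}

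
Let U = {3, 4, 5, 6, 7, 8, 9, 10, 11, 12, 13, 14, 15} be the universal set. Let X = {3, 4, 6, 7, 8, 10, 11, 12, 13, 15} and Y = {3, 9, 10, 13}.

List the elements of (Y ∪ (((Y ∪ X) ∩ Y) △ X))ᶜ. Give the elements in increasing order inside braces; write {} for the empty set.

Y ∪ X = {3, 4, 6, 7, 8, 9, 10, 11, 12, 13, 15}
(Y ∪ X) ∩ Y = {3, 9, 10, 13}
((Y ∪ X) ∩ Y) △ X = {4, 6, 7, 8, 9, 11, 12, 15}
Y ∪ (((Y ∪ X) ∩ Y) △ X) = {3, 4, 6, 7, 8, 9, 10, 11, 12, 13, 15}
(Y ∪ (((Y ∪ X) ∩ Y) △ X))ᶜ = {5, 14}

{5, 14}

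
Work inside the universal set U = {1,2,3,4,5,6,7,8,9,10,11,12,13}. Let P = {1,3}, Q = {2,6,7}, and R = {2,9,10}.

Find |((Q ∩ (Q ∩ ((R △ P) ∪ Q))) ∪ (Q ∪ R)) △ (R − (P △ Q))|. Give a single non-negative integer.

3

R △ P = {1,2,3,9,10}
(R △ P) ∪ Q = {1,2,3,6,7,9,10}
Q ∩ ((R △ P) ∪ Q) = {2,6,7}
Q ∩ (Q ∩ ((R △ P) ∪ Q)) = {2,6,7}
Q ∪ R = {2,6,7,9,10}
(Q ∩ (Q ∩ ((R △ P) ∪ Q))) ∪ (Q ∪ R) = {2,6,7,9,10}
P △ Q = {1,2,3,6,7}
R − (P △ Q) = {9,10}
((Q ∩ (Q ∩ ((R △ P) ∪ Q))) ∪ (Q ∪ R)) △ (R − (P △ Q)) = {2,6,7}
|((Q ∩ (Q ∩ ((R △ P) ∪ Q))) ∪ (Q ∪ R)) △ (R − (P △ Q))| = 3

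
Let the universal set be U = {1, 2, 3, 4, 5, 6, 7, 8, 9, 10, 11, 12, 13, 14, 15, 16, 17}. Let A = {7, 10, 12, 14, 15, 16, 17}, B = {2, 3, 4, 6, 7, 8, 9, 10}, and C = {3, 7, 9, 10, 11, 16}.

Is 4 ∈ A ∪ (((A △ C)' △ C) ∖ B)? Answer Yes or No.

4 ∉ A and 4 ∉ C, so 4 ∉ A △ C
4 ∈ (A △ C)' since 4 ∉ (A △ C)
4 ∈ (A △ C)' and 4 ∉ C, so 4 ∈ (A △ C)' △ C
4 ∈ ((A △ C)' △ C) and 4 ∈ B, so 4 ∉ ((A △ C)' △ C) ∖ B
4 ∉ A and 4 ∉ (((A △ C)' △ C) ∖ B), so 4 ∉ A ∪ (((A △ C)' △ C) ∖ B)

No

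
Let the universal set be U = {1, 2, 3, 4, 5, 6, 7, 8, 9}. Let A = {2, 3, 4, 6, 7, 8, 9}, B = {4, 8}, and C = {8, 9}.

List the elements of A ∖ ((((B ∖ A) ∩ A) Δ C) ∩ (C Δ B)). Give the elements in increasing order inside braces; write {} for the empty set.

{2, 3, 4, 6, 7, 8}

B ∖ A = {}
(B ∖ A) ∩ A = {}
((B ∖ A) ∩ A) Δ C = {8, 9}
C Δ B = {4, 9}
(((B ∖ A) ∩ A) Δ C) ∩ (C Δ B) = {9}
A ∖ ((((B ∖ A) ∩ A) Δ C) ∩ (C Δ B)) = {2, 3, 4, 6, 7, 8}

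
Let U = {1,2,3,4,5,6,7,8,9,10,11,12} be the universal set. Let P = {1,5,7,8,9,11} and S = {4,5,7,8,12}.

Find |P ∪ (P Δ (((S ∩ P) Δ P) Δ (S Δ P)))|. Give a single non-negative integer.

S ∩ P = {5,7,8}
(S ∩ P) Δ P = {1,9,11}
S Δ P = {1,4,9,11,12}
((S ∩ P) Δ P) Δ (S Δ P) = {4,12}
P Δ (((S ∩ P) Δ P) Δ (S Δ P)) = {1,4,5,7,8,9,11,12}
P ∪ (P Δ (((S ∩ P) Δ P) Δ (S Δ P))) = {1,4,5,7,8,9,11,12}
|P ∪ (P Δ (((S ∩ P) Δ P) Δ (S Δ P)))| = 8

8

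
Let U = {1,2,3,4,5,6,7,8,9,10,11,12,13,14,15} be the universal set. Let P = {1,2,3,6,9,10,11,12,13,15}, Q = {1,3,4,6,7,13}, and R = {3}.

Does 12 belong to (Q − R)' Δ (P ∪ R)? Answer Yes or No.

No

12 ∉ Q and 12 ∉ R, so 12 ∉ Q − R
12 ∈ (Q − R)' since 12 ∉ (Q − R)
12 ∈ P and 12 ∉ R, so 12 ∈ P ∪ R
12 ∈ (Q − R)' and 12 ∈ (P ∪ R), so 12 ∉ (Q − R)' Δ (P ∪ R)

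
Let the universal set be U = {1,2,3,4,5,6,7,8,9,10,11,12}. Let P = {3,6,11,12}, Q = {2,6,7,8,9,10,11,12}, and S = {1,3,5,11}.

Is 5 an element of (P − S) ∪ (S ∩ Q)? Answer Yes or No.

5 ∉ P and 5 ∈ S, so 5 ∉ P − S
5 ∈ S and 5 ∉ Q, so 5 ∉ S ∩ Q
5 ∉ (P − S) and 5 ∉ (S ∩ Q), so 5 ∉ (P − S) ∪ (S ∩ Q)

No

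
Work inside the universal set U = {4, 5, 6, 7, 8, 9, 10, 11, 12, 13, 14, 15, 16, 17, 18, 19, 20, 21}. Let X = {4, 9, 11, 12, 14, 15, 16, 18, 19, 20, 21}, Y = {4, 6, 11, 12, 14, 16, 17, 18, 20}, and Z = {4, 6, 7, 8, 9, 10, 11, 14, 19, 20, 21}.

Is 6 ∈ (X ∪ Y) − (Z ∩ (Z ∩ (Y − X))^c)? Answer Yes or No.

6 ∉ X and 6 ∈ Y, so 6 ∈ X ∪ Y
6 ∈ Y and 6 ∉ X, so 6 ∈ Y − X
6 ∈ Z and 6 ∈ (Y − X), so 6 ∈ Z ∩ (Y − X)
6 ∉ (Z ∩ (Y − X))^c since 6 ∈ (Z ∩ (Y − X))
6 ∈ Z and 6 ∉ (Z ∩ (Y − X))^c, so 6 ∉ Z ∩ (Z ∩ (Y − X))^c
6 ∈ (X ∪ Y) and 6 ∉ (Z ∩ (Z ∩ (Y − X))^c), so 6 ∈ (X ∪ Y) − (Z ∩ (Z ∩ (Y − X))^c)

Yes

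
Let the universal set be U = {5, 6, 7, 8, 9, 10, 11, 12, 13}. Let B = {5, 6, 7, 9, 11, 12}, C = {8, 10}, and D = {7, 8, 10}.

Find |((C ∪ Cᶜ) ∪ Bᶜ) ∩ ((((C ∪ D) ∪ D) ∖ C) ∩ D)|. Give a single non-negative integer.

1

Cᶜ = {5, 6, 7, 9, 11, 12, 13}
C ∪ Cᶜ = {5, 6, 7, 8, 9, 10, 11, 12, 13}
Bᶜ = {8, 10, 13}
(C ∪ Cᶜ) ∪ Bᶜ = {5, 6, 7, 8, 9, 10, 11, 12, 13}
C ∪ D = {7, 8, 10}
(C ∪ D) ∪ D = {7, 8, 10}
((C ∪ D) ∪ D) ∖ C = {7}
(((C ∪ D) ∪ D) ∖ C) ∩ D = {7}
((C ∪ Cᶜ) ∪ Bᶜ) ∩ ((((C ∪ D) ∪ D) ∖ C) ∩ D) = {7}
|((C ∪ Cᶜ) ∪ Bᶜ) ∩ ((((C ∪ D) ∪ D) ∖ C) ∩ D)| = 1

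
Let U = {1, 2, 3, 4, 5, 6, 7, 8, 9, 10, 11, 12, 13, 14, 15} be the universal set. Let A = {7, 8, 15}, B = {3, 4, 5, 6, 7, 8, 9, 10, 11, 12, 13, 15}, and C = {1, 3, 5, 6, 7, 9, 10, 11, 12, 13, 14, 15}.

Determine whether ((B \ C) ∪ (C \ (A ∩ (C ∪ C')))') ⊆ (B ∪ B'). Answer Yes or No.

Yes

B \ C = {4, 8}
C' = {2, 4, 8}
C ∪ C' = {1, 2, 3, 4, 5, 6, 7, 8, 9, 10, 11, 12, 13, 14, 15}
A ∩ (C ∪ C') = {7, 8, 15}
C \ (A ∩ (C ∪ C')) = {1, 3, 5, 6, 9, 10, 11, 12, 13, 14}
(C \ (A ∩ (C ∪ C')))' = {2, 4, 7, 8, 15}
(B \ C) ∪ (C \ (A ∩ (C ∪ C')))' = {2, 4, 7, 8, 15}
B' = {1, 2, 14}
B ∪ B' = {1, 2, 3, 4, 5, 6, 7, 8, 9, 10, 11, 12, 13, 14, 15}
Every element of {2, 4, 7, 8, 15} is in {1, 2, 3, 4, 5, 6, 7, 8, 9, 10, 11, 12, 13, 14, 15}, so (B \ C) ∪ (C \ (A ∩ (C ∪ C')))' ⊆ B ∪ B'.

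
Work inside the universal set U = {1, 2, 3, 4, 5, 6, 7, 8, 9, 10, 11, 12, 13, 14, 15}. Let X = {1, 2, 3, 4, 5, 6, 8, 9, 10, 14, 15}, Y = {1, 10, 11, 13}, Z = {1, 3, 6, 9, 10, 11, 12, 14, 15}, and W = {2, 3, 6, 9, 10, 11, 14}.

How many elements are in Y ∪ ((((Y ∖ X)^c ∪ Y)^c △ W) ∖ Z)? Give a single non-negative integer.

5

Y ∖ X = {11, 13}
(Y ∖ X)^c = {1, 2, 3, 4, 5, 6, 7, 8, 9, 10, 12, 14, 15}
(Y ∖ X)^c ∪ Y = {1, 2, 3, 4, 5, 6, 7, 8, 9, 10, 11, 12, 13, 14, 15}
((Y ∖ X)^c ∪ Y)^c = {}
((Y ∖ X)^c ∪ Y)^c △ W = {2, 3, 6, 9, 10, 11, 14}
(((Y ∖ X)^c ∪ Y)^c △ W) ∖ Z = {2}
Y ∪ ((((Y ∖ X)^c ∪ Y)^c △ W) ∖ Z) = {1, 2, 10, 11, 13}
|Y ∪ ((((Y ∖ X)^c ∪ Y)^c △ W) ∖ Z)| = 5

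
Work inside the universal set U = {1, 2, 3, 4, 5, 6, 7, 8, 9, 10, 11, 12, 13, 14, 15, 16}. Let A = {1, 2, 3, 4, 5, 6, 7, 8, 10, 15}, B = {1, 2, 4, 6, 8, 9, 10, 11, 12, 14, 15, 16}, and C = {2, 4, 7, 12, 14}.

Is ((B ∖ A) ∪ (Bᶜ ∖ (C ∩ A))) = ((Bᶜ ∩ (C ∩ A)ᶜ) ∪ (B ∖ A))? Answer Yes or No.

B ∖ A = {9, 11, 12, 14, 16}
Bᶜ = {3, 5, 7, 13}
C ∩ A = {2, 4, 7}
Bᶜ ∖ (C ∩ A) = {3, 5, 13}
(B ∖ A) ∪ (Bᶜ ∖ (C ∩ A)) = {3, 5, 9, 11, 12, 13, 14, 16}
(C ∩ A)ᶜ = {1, 3, 5, 6, 8, 9, 10, 11, 12, 13, 14, 15, 16}
Bᶜ ∩ (C ∩ A)ᶜ = {3, 5, 13}
(Bᶜ ∩ (C ∩ A)ᶜ) ∪ (B ∖ A) = {3, 5, 9, 11, 12, 13, 14, 16}
Both equal {3, 5, 9, 11, 12, 13, 14, 16}, so (B ∖ A) ∪ (Bᶜ ∖ (C ∩ A)) = (Bᶜ ∩ (C ∩ A)ᶜ) ∪ (B ∖ A).

Yes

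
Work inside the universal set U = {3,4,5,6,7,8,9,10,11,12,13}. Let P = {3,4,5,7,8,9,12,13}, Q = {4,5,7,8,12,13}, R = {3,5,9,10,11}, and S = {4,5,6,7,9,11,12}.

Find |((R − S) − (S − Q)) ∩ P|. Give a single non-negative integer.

R − S = {3,10}
S − Q = {6,9,11}
(R − S) − (S − Q) = {3,10}
((R − S) − (S − Q)) ∩ P = {3}
|((R − S) − (S − Q)) ∩ P| = 1

1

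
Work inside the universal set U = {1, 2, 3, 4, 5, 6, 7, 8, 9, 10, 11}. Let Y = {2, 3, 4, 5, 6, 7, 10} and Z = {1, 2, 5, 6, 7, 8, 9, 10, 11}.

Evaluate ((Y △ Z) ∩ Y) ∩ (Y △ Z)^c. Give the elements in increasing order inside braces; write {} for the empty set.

{}

Y △ Z = {1, 3, 4, 8, 9, 11}
(Y △ Z) ∩ Y = {3, 4}
(Y △ Z)^c = {2, 5, 6, 7, 10}
((Y △ Z) ∩ Y) ∩ (Y △ Z)^c = {}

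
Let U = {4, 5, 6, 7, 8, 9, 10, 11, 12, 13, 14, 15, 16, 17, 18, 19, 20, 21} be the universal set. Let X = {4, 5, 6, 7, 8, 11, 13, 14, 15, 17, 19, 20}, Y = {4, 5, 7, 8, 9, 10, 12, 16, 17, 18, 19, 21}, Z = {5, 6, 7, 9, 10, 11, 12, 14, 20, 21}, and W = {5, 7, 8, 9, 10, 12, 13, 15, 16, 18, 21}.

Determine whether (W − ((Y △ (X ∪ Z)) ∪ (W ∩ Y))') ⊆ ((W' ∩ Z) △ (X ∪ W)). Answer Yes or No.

X ∪ Z = {4, 5, 6, 7, 8, 9, 10, 11, 12, 13, 14, 15, 17, 19, 20, 21}
Y △ (X ∪ Z) = {6, 11, 13, 14, 15, 16, 18, 20}
W ∩ Y = {5, 7, 8, 9, 10, 12, 16, 18, 21}
(Y △ (X ∪ Z)) ∪ (W ∩ Y) = {5, 6, 7, 8, 9, 10, 11, 12, 13, 14, 15, 16, 18, 20, 21}
((Y △ (X ∪ Z)) ∪ (W ∩ Y))' = {4, 17, 19}
W − ((Y △ (X ∪ Z)) ∪ (W ∩ Y))' = {5, 7, 8, 9, 10, 12, 13, 15, 16, 18, 21}
W' = {4, 6, 11, 14, 17, 19, 20}
W' ∩ Z = {6, 11, 14, 20}
X ∪ W = {4, 5, 6, 7, 8, 9, 10, 11, 12, 13, 14, 15, 16, 17, 18, 19, 20, 21}
(W' ∩ Z) △ (X ∪ W) = {4, 5, 7, 8, 9, 10, 12, 13, 15, 16, 17, 18, 19, 21}
Every element of {5, 7, 8, 9, 10, 12, 13, 15, 16, 18, 21} is in {4, 5, 7, 8, 9, 10, 12, 13, 15, 16, 17, 18, 19, 21}, so W − ((Y △ (X ∪ Z)) ∪ (W ∩ Y))' ⊆ (W' ∩ Z) △ (X ∪ W).

Yes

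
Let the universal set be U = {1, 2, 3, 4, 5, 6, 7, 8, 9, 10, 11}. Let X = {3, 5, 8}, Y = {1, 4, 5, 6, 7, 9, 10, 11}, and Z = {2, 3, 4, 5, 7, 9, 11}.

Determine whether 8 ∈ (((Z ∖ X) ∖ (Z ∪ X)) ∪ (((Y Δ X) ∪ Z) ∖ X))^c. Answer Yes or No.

Yes

8 ∉ Z and 8 ∈ X, so 8 ∉ Z ∖ X
8 ∉ Z and 8 ∈ X, so 8 ∈ Z ∪ X
8 ∉ (Z ∖ X) and 8 ∈ (Z ∪ X), so 8 ∉ (Z ∖ X) ∖ (Z ∪ X)
8 ∉ Y and 8 ∈ X, so 8 ∈ Y Δ X
8 ∈ (Y Δ X) and 8 ∉ Z, so 8 ∈ (Y Δ X) ∪ Z
8 ∈ ((Y Δ X) ∪ Z) and 8 ∈ X, so 8 ∉ ((Y Δ X) ∪ Z) ∖ X
8 ∉ ((Z ∖ X) ∖ (Z ∪ X)) and 8 ∉ (((Y Δ X) ∪ Z) ∖ X), so 8 ∉ ((Z ∖ X) ∖ (Z ∪ X)) ∪ (((Y Δ X) ∪ Z) ∖ X)
8 ∈ (((Z ∖ X) ∖ (Z ∪ X)) ∪ (((Y Δ X) ∪ Z) ∖ X))^c since 8 ∉ (((Z ∖ X) ∖ (Z ∪ X)) ∪ (((Y Δ X) ∪ Z) ∖ X))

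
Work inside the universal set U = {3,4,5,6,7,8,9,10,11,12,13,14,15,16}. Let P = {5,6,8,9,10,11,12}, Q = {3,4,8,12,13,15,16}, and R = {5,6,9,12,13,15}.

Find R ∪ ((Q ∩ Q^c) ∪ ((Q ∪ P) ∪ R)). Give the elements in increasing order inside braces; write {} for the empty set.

Q^c = {5,6,7,9,10,11,14}
Q ∩ Q^c = {}
Q ∪ P = {3,4,5,6,8,9,10,11,12,13,15,16}
(Q ∪ P) ∪ R = {3,4,5,6,8,9,10,11,12,13,15,16}
(Q ∩ Q^c) ∪ ((Q ∪ P) ∪ R) = {3,4,5,6,8,9,10,11,12,13,15,16}
R ∪ ((Q ∩ Q^c) ∪ ((Q ∪ P) ∪ R)) = {3,4,5,6,8,9,10,11,12,13,15,16}

{3,4,5,6,8,9,10,11,12,13,15,16}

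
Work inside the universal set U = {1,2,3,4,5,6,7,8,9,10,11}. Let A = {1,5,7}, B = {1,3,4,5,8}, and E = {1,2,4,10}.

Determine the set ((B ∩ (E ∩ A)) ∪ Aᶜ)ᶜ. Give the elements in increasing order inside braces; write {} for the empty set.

{5,7}

E ∩ A = {1}
B ∩ (E ∩ A) = {1}
Aᶜ = {2,3,4,6,8,9,10,11}
(B ∩ (E ∩ A)) ∪ Aᶜ = {1,2,3,4,6,8,9,10,11}
((B ∩ (E ∩ A)) ∪ Aᶜ)ᶜ = {5,7}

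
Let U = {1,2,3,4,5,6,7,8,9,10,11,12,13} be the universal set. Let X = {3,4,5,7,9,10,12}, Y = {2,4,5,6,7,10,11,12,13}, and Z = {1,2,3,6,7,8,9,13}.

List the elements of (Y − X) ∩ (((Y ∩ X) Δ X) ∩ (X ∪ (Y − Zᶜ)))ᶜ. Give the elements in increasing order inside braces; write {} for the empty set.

{2,6,11,13}

Y − X = {2,6,11,13}
Y ∩ X = {4,5,7,10,12}
(Y ∩ X) Δ X = {3,9}
Zᶜ = {4,5,10,11,12}
Y − Zᶜ = {2,6,7,13}
X ∪ (Y − Zᶜ) = {2,3,4,5,6,7,9,10,12,13}
((Y ∩ X) Δ X) ∩ (X ∪ (Y − Zᶜ)) = {3,9}
(((Y ∩ X) Δ X) ∩ (X ∪ (Y − Zᶜ)))ᶜ = {1,2,4,5,6,7,8,10,11,12,13}
(Y − X) ∩ (((Y ∩ X) Δ X) ∩ (X ∪ (Y − Zᶜ)))ᶜ = {2,6,11,13}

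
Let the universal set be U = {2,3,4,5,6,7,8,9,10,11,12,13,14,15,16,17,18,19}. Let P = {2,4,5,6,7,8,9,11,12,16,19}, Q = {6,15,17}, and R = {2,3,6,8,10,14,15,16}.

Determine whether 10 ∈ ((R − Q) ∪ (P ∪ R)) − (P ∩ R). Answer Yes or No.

Yes

10 ∈ R and 10 ∉ Q, so 10 ∈ R − Q
10 ∉ P and 10 ∈ R, so 10 ∈ P ∪ R
10 ∈ (R − Q) and 10 ∈ (P ∪ R), so 10 ∈ (R − Q) ∪ (P ∪ R)
10 ∉ P and 10 ∈ R, so 10 ∉ P ∩ R
10 ∈ ((R − Q) ∪ (P ∪ R)) and 10 ∉ (P ∩ R), so 10 ∈ ((R − Q) ∪ (P ∪ R)) − (P ∩ R)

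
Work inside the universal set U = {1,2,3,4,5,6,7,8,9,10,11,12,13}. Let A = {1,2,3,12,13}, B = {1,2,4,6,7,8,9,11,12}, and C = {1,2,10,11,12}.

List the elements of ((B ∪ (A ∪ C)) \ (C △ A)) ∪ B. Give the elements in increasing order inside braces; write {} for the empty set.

{1,2,4,6,7,8,9,11,12}

A ∪ C = {1,2,3,10,11,12,13}
B ∪ (A ∪ C) = {1,2,3,4,6,7,8,9,10,11,12,13}
C △ A = {3,10,11,13}
(B ∪ (A ∪ C)) \ (C △ A) = {1,2,4,6,7,8,9,12}
((B ∪ (A ∪ C)) \ (C △ A)) ∪ B = {1,2,4,6,7,8,9,11,12}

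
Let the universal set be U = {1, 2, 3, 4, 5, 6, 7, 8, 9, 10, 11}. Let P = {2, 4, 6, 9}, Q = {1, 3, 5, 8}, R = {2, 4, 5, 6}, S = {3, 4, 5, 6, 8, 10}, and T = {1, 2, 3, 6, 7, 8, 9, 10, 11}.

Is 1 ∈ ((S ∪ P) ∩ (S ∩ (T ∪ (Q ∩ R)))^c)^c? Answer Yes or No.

Yes

1 ∉ S and 1 ∉ P, so 1 ∉ S ∪ P
1 ∈ Q and 1 ∉ R, so 1 ∉ Q ∩ R
1 ∈ T and 1 ∉ (Q ∩ R), so 1 ∈ T ∪ (Q ∩ R)
1 ∉ S and 1 ∈ (T ∪ (Q ∩ R)), so 1 ∉ S ∩ (T ∪ (Q ∩ R))
1 ∈ (S ∩ (T ∪ (Q ∩ R)))^c since 1 ∉ (S ∩ (T ∪ (Q ∩ R)))
1 ∉ (S ∪ P) and 1 ∈ (S ∩ (T ∪ (Q ∩ R)))^c, so 1 ∉ (S ∪ P) ∩ (S ∩ (T ∪ (Q ∩ R)))^c
1 ∈ ((S ∪ P) ∩ (S ∩ (T ∪ (Q ∩ R)))^c)^c since 1 ∉ ((S ∪ P) ∩ (S ∩ (T ∪ (Q ∩ R)))^c)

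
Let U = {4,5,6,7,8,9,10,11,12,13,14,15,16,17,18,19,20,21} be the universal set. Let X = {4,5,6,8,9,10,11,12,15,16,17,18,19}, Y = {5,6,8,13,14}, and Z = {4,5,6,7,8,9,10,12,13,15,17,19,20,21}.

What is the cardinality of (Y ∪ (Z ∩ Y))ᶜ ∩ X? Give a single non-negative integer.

10

Z ∩ Y = {5,6,8,13}
Y ∪ (Z ∩ Y) = {5,6,8,13,14}
(Y ∪ (Z ∩ Y))ᶜ = {4,7,9,10,11,12,15,16,17,18,19,20,21}
(Y ∪ (Z ∩ Y))ᶜ ∩ X = {4,9,10,11,12,15,16,17,18,19}
|(Y ∪ (Z ∩ Y))ᶜ ∩ X| = 10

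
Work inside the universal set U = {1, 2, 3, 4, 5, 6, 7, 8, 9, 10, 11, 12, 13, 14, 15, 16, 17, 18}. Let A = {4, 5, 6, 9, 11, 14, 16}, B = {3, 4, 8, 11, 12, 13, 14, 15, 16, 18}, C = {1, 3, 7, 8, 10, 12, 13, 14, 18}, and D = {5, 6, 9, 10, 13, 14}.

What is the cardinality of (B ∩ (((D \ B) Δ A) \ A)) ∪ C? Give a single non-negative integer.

9

D \ B = {5, 6, 9, 10}
(D \ B) Δ A = {4, 10, 11, 14, 16}
((D \ B) Δ A) \ A = {10}
B ∩ (((D \ B) Δ A) \ A) = {}
(B ∩ (((D \ B) Δ A) \ A)) ∪ C = {1, 3, 7, 8, 10, 12, 13, 14, 18}
|(B ∩ (((D \ B) Δ A) \ A)) ∪ C| = 9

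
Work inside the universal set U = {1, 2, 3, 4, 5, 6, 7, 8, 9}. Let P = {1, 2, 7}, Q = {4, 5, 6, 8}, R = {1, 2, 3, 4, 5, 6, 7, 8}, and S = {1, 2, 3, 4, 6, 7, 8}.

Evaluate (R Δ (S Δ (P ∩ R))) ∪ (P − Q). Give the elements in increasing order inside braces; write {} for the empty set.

P ∩ R = {1, 2, 7}
S Δ (P ∩ R) = {3, 4, 6, 8}
R Δ (S Δ (P ∩ R)) = {1, 2, 5, 7}
P − Q = {1, 2, 7}
(R Δ (S Δ (P ∩ R))) ∪ (P − Q) = {1, 2, 5, 7}

{1, 2, 5, 7}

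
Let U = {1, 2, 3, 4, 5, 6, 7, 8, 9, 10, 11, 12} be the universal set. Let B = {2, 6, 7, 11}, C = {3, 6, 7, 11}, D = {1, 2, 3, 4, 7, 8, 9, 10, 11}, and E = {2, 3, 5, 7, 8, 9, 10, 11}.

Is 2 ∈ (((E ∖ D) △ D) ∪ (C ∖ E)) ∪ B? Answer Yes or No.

2 ∈ E and 2 ∈ D, so 2 ∉ E ∖ D
2 ∉ (E ∖ D) and 2 ∈ D, so 2 ∈ (E ∖ D) △ D
2 ∉ C and 2 ∈ E, so 2 ∉ C ∖ E
2 ∈ ((E ∖ D) △ D) and 2 ∉ (C ∖ E), so 2 ∈ ((E ∖ D) △ D) ∪ (C ∖ E)
2 ∈ (((E ∖ D) △ D) ∪ (C ∖ E)) and 2 ∈ B, so 2 ∈ (((E ∖ D) △ D) ∪ (C ∖ E)) ∪ B

Yes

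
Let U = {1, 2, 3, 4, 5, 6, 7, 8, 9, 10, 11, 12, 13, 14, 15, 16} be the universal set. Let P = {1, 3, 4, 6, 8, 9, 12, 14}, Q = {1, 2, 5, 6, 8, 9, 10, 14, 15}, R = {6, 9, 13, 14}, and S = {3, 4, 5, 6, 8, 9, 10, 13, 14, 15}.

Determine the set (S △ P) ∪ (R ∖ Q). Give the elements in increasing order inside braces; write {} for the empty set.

{1, 5, 10, 12, 13, 15}

S △ P = {1, 5, 10, 12, 13, 15}
R ∖ Q = {13}
(S △ P) ∪ (R ∖ Q) = {1, 5, 10, 12, 13, 15}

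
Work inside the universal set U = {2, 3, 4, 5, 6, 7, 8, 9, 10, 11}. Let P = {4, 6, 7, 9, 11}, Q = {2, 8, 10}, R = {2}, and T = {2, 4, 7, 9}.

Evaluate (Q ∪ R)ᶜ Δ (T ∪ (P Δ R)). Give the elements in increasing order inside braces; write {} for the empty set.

Q ∪ R = {2, 8, 10}
(Q ∪ R)ᶜ = {3, 4, 5, 6, 7, 9, 11}
P Δ R = {2, 4, 6, 7, 9, 11}
T ∪ (P Δ R) = {2, 4, 6, 7, 9, 11}
(Q ∪ R)ᶜ Δ (T ∪ (P Δ R)) = {2, 3, 5}

{2, 3, 5}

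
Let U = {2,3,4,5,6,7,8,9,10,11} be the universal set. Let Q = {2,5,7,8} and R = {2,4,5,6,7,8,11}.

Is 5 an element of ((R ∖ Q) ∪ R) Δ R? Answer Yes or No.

No

5 ∈ R and 5 ∈ Q, so 5 ∉ R ∖ Q
5 ∉ (R ∖ Q) and 5 ∈ R, so 5 ∈ (R ∖ Q) ∪ R
5 ∈ ((R ∖ Q) ∪ R) and 5 ∈ R, so 5 ∉ ((R ∖ Q) ∪ R) Δ R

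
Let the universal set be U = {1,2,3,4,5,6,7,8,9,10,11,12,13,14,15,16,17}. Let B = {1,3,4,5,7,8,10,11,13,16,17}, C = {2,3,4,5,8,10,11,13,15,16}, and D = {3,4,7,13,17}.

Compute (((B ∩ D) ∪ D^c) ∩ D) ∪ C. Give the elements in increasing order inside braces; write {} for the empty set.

B ∩ D = {3,4,7,13,17}
D^c = {1,2,5,6,8,9,10,11,12,14,15,16}
(B ∩ D) ∪ D^c = {1,2,3,4,5,6,7,8,9,10,11,12,13,14,15,16,17}
((B ∩ D) ∪ D^c) ∩ D = {3,4,7,13,17}
(((B ∩ D) ∪ D^c) ∩ D) ∪ C = {2,3,4,5,7,8,10,11,13,15,16,17}

{2,3,4,5,7,8,10,11,13,15,16,17}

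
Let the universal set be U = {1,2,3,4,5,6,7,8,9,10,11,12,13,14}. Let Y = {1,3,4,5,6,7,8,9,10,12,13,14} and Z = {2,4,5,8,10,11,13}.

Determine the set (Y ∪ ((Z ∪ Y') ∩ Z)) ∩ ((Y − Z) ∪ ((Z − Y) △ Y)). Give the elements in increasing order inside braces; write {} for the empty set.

Y' = {2,11}
Z ∪ Y' = {2,4,5,8,10,11,13}
(Z ∪ Y') ∩ Z = {2,4,5,8,10,11,13}
Y ∪ ((Z ∪ Y') ∩ Z) = {1,2,3,4,5,6,7,8,9,10,11,12,13,14}
Y − Z = {1,3,6,7,9,12,14}
Z − Y = {2,11}
(Z − Y) △ Y = {1,2,3,4,5,6,7,8,9,10,11,12,13,14}
(Y − Z) ∪ ((Z − Y) △ Y) = {1,2,3,4,5,6,7,8,9,10,11,12,13,14}
(Y ∪ ((Z ∪ Y') ∩ Z)) ∩ ((Y − Z) ∪ ((Z − Y) △ Y)) = {1,2,3,4,5,6,7,8,9,10,11,12,13,14}

{1,2,3,4,5,6,7,8,9,10,11,12,13,14}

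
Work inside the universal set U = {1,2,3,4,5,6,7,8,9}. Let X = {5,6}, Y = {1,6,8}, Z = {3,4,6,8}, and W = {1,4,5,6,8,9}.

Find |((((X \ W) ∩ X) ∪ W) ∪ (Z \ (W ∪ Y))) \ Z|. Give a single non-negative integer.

3

X \ W = {}
(X \ W) ∩ X = {}
((X \ W) ∩ X) ∪ W = {1,4,5,6,8,9}
W ∪ Y = {1,4,5,6,8,9}
Z \ (W ∪ Y) = {3}
(((X \ W) ∩ X) ∪ W) ∪ (Z \ (W ∪ Y)) = {1,3,4,5,6,8,9}
((((X \ W) ∩ X) ∪ W) ∪ (Z \ (W ∪ Y))) \ Z = {1,5,9}
|((((X \ W) ∩ X) ∪ W) ∪ (Z \ (W ∪ Y))) \ Z| = 3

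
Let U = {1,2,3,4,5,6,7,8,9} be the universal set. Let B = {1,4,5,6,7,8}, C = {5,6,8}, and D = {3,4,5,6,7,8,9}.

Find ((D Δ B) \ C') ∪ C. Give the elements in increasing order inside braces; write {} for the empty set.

{5,6,8}

D Δ B = {1,3,9}
C' = {1,2,3,4,7,9}
(D Δ B) \ C' = {}
((D Δ B) \ C') ∪ C = {5,6,8}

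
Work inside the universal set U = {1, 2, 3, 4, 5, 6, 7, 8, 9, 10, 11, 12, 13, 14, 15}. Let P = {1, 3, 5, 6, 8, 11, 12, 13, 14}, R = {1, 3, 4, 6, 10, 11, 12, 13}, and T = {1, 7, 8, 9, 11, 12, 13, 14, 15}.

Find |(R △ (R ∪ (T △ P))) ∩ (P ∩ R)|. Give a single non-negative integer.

T △ P = {3, 5, 6, 7, 9, 15}
R ∪ (T △ P) = {1, 3, 4, 5, 6, 7, 9, 10, 11, 12, 13, 15}
R △ (R ∪ (T △ P)) = {5, 7, 9, 15}
P ∩ R = {1, 3, 6, 11, 12, 13}
(R △ (R ∪ (T △ P))) ∩ (P ∩ R) = {}
|(R △ (R ∪ (T △ P))) ∩ (P ∩ R)| = 0

0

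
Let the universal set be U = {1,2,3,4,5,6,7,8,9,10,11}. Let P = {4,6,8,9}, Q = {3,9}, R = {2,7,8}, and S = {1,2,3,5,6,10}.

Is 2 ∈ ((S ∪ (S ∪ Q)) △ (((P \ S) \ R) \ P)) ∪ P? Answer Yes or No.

2 ∈ S and 2 ∉ Q, so 2 ∈ S ∪ Q
2 ∈ S and 2 ∈ (S ∪ Q), so 2 ∈ S ∪ (S ∪ Q)
2 ∉ P and 2 ∈ S, so 2 ∉ P \ S
2 ∉ (P \ S) and 2 ∈ R, so 2 ∉ (P \ S) \ R
2 ∉ ((P \ S) \ R) and 2 ∉ P, so 2 ∉ ((P \ S) \ R) \ P
2 ∈ (S ∪ (S ∪ Q)) and 2 ∉ (((P \ S) \ R) \ P), so 2 ∈ (S ∪ (S ∪ Q)) △ (((P \ S) \ R) \ P)
2 ∈ ((S ∪ (S ∪ Q)) △ (((P \ S) \ R) \ P)) and 2 ∉ P, so 2 ∈ ((S ∪ (S ∪ Q)) △ (((P \ S) \ R) \ P)) ∪ P

Yes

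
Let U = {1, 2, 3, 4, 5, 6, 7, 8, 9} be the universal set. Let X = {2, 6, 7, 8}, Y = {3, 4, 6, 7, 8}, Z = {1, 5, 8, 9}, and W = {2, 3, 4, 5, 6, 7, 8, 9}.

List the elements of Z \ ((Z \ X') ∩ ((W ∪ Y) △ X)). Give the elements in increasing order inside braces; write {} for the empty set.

{1, 5, 8, 9}

X' = {1, 3, 4, 5, 9}
Z \ X' = {8}
W ∪ Y = {2, 3, 4, 5, 6, 7, 8, 9}
(W ∪ Y) △ X = {3, 4, 5, 9}
(Z \ X') ∩ ((W ∪ Y) △ X) = {}
Z \ ((Z \ X') ∩ ((W ∪ Y) △ X)) = {1, 5, 8, 9}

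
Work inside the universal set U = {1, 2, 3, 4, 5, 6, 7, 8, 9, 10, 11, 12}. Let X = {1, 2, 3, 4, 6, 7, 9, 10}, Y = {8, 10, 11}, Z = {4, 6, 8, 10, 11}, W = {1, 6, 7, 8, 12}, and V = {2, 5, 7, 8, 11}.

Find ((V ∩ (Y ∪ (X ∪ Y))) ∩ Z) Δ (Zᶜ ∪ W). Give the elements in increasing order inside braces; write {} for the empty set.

{1, 2, 3, 5, 6, 7, 9, 11, 12}

X ∪ Y = {1, 2, 3, 4, 6, 7, 8, 9, 10, 11}
Y ∪ (X ∪ Y) = {1, 2, 3, 4, 6, 7, 8, 9, 10, 11}
V ∩ (Y ∪ (X ∪ Y)) = {2, 7, 8, 11}
(V ∩ (Y ∪ (X ∪ Y))) ∩ Z = {8, 11}
Zᶜ = {1, 2, 3, 5, 7, 9, 12}
Zᶜ ∪ W = {1, 2, 3, 5, 6, 7, 8, 9, 12}
((V ∩ (Y ∪ (X ∪ Y))) ∩ Z) Δ (Zᶜ ∪ W) = {1, 2, 3, 5, 6, 7, 9, 11, 12}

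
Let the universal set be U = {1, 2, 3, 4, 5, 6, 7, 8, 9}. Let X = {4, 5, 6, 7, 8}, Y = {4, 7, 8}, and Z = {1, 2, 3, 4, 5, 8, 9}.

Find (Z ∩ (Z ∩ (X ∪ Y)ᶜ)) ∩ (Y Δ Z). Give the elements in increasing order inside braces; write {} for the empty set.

{1, 2, 3, 9}

X ∪ Y = {4, 5, 6, 7, 8}
(X ∪ Y)ᶜ = {1, 2, 3, 9}
Z ∩ (X ∪ Y)ᶜ = {1, 2, 3, 9}
Z ∩ (Z ∩ (X ∪ Y)ᶜ) = {1, 2, 3, 9}
Y Δ Z = {1, 2, 3, 5, 7, 9}
(Z ∩ (Z ∩ (X ∪ Y)ᶜ)) ∩ (Y Δ Z) = {1, 2, 3, 9}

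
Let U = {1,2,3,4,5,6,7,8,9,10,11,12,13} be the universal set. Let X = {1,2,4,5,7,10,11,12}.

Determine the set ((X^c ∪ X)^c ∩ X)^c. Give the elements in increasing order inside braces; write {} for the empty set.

{1,2,3,4,5,6,7,8,9,10,11,12,13}

X^c = {3,6,8,9,13}
X^c ∪ X = {1,2,3,4,5,6,7,8,9,10,11,12,13}
(X^c ∪ X)^c = {}
(X^c ∪ X)^c ∩ X = {}
((X^c ∪ X)^c ∩ X)^c = {1,2,3,4,5,6,7,8,9,10,11,12,13}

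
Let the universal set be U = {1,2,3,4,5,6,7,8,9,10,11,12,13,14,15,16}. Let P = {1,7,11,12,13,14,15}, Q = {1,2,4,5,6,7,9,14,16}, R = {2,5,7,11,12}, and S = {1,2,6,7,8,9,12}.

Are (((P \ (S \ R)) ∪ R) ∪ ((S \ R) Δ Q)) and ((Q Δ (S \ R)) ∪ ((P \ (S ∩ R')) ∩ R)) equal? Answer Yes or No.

No

S \ R = {1,6,8,9}
P \ (S \ R) = {7,11,12,13,14,15}
(P \ (S \ R)) ∪ R = {2,5,7,11,12,13,14,15}
(S \ R) Δ Q = {2,4,5,7,8,14,16}
((P \ (S \ R)) ∪ R) ∪ ((S \ R) Δ Q) = {2,4,5,7,8,11,12,13,14,15,16}
Q Δ (S \ R) = {2,4,5,7,8,14,16}
R' = {1,3,4,6,8,9,10,13,14,15,16}
S ∩ R' = {1,6,8,9}
P \ (S ∩ R') = {7,11,12,13,14,15}
(P \ (S ∩ R')) ∩ R = {7,11,12}
(Q Δ (S \ R)) ∪ ((P \ (S ∩ R')) ∩ R) = {2,4,5,7,8,11,12,14,16}
13 ∈ ((P \ (S \ R)) ∪ R) ∪ ((S \ R) Δ Q) but 13 ∉ (Q Δ (S \ R)) ∪ ((P \ (S ∩ R')) ∩ R), so they differ.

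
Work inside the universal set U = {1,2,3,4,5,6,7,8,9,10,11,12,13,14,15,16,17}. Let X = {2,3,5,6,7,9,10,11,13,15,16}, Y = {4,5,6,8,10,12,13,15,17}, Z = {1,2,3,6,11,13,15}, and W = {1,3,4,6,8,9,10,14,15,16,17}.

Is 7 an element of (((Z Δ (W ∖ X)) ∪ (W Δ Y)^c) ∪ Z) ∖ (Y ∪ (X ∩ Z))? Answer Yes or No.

Yes

7 ∉ W and 7 ∈ X, so 7 ∉ W ∖ X
7 ∉ Z and 7 ∉ (W ∖ X), so 7 ∉ Z Δ (W ∖ X)
7 ∉ W and 7 ∉ Y, so 7 ∉ W Δ Y
7 ∈ (W Δ Y)^c since 7 ∉ (W Δ Y)
7 ∉ (Z Δ (W ∖ X)) and 7 ∈ (W Δ Y)^c, so 7 ∈ (Z Δ (W ∖ X)) ∪ (W Δ Y)^c
7 ∈ ((Z Δ (W ∖ X)) ∪ (W Δ Y)^c) and 7 ∉ Z, so 7 ∈ ((Z Δ (W ∖ X)) ∪ (W Δ Y)^c) ∪ Z
7 ∈ X and 7 ∉ Z, so 7 ∉ X ∩ Z
7 ∉ Y and 7 ∉ (X ∩ Z), so 7 ∉ Y ∪ (X ∩ Z)
7 ∈ (((Z Δ (W ∖ X)) ∪ (W Δ Y)^c) ∪ Z) and 7 ∉ (Y ∪ (X ∩ Z)), so 7 ∈ (((Z Δ (W ∖ X)) ∪ (W Δ Y)^c) ∪ Z) ∖ (Y ∪ (X ∩ Z))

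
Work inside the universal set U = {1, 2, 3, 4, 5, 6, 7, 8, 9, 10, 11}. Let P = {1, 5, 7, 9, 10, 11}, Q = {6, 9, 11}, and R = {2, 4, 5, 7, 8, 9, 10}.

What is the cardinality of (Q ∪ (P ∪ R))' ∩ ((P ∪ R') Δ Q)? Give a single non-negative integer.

P ∪ R = {1, 2, 4, 5, 7, 8, 9, 10, 11}
Q ∪ (P ∪ R) = {1, 2, 4, 5, 6, 7, 8, 9, 10, 11}
(Q ∪ (P ∪ R))' = {3}
R' = {1, 3, 6, 11}
P ∪ R' = {1, 3, 5, 6, 7, 9, 10, 11}
(P ∪ R') Δ Q = {1, 3, 5, 7, 10}
(Q ∪ (P ∪ R))' ∩ ((P ∪ R') Δ Q) = {3}
|(Q ∪ (P ∪ R))' ∩ ((P ∪ R') Δ Q)| = 1

1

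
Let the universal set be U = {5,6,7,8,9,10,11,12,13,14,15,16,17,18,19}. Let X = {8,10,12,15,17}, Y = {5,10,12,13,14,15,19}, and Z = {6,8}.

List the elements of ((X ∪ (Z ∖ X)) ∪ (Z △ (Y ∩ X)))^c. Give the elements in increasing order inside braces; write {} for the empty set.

{5,7,9,11,13,14,16,18,19}

Z ∖ X = {6}
X ∪ (Z ∖ X) = {6,8,10,12,15,17}
Y ∩ X = {10,12,15}
Z △ (Y ∩ X) = {6,8,10,12,15}
(X ∪ (Z ∖ X)) ∪ (Z △ (Y ∩ X)) = {6,8,10,12,15,17}
((X ∪ (Z ∖ X)) ∪ (Z △ (Y ∩ X)))^c = {5,7,9,11,13,14,16,18,19}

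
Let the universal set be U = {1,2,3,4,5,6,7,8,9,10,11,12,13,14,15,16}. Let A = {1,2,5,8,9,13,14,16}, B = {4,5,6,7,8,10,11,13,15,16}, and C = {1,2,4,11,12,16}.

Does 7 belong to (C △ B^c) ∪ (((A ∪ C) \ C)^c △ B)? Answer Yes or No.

No

7 ∈ B, so 7 ∉ B^c
7 ∉ C and 7 ∉ B^c, so 7 ∉ C △ B^c
7 ∉ A and 7 ∉ C, so 7 ∉ A ∪ C
7 ∉ (A ∪ C) and 7 ∉ C, so 7 ∉ (A ∪ C) \ C
7 ∈ ((A ∪ C) \ C)^c since 7 ∉ ((A ∪ C) \ C)
7 ∈ ((A ∪ C) \ C)^c and 7 ∈ B, so 7 ∉ ((A ∪ C) \ C)^c △ B
7 ∉ (C △ B^c) and 7 ∉ (((A ∪ C) \ C)^c △ B), so 7 ∉ (C △ B^c) ∪ (((A ∪ C) \ C)^c △ B)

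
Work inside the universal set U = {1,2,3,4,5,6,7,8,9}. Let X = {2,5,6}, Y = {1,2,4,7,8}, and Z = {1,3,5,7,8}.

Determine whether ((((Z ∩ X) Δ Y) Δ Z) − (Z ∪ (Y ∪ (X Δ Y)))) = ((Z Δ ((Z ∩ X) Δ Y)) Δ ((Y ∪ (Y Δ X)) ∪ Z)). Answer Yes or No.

Z ∩ X = {5}
(Z ∩ X) Δ Y = {1,2,4,5,7,8}
((Z ∩ X) Δ Y) Δ Z = {2,3,4}
X Δ Y = {1,4,5,6,7,8}
Y ∪ (X Δ Y) = {1,2,4,5,6,7,8}
Z ∪ (Y ∪ (X Δ Y)) = {1,2,3,4,5,6,7,8}
(((Z ∩ X) Δ Y) Δ Z) − (Z ∪ (Y ∪ (X Δ Y))) = {}
Z Δ ((Z ∩ X) Δ Y) = {2,3,4}
Y Δ X = {1,4,5,6,7,8}
Y ∪ (Y Δ X) = {1,2,4,5,6,7,8}
(Y ∪ (Y Δ X)) ∪ Z = {1,2,3,4,5,6,7,8}
(Z Δ ((Z ∩ X) Δ Y)) Δ ((Y ∪ (Y Δ X)) ∪ Z) = {1,5,6,7,8}
1 ∈ (Z Δ ((Z ∩ X) Δ Y)) Δ ((Y ∪ (Y Δ X)) ∪ Z) but 1 ∉ (((Z ∩ X) Δ Y) Δ Z) − (Z ∪ (Y ∪ (X Δ Y))), so they differ.

No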